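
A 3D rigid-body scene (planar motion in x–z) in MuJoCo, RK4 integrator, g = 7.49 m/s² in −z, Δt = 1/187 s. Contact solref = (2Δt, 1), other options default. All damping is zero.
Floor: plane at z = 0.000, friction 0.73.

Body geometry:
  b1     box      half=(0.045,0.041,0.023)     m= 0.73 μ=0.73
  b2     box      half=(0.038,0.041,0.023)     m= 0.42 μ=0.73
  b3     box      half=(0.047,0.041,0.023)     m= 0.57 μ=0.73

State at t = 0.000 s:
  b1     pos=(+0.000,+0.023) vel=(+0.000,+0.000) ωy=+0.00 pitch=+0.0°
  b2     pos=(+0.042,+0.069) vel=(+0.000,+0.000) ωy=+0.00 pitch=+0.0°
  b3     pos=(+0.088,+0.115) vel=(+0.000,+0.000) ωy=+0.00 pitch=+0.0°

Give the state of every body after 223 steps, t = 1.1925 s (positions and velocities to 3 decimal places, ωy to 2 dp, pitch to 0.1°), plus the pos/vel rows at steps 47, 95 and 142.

State at t = 1.1925 s:
  b1     pos=(+0.000,+0.023) vel=(+0.000,+0.000) ωy=+0.00 pitch=+0.0°
  b2     pos=(+0.075,+0.038) vel=(+0.000,+0.000) ωy=+0.00 pitch=+90.0°
  b3     pos=(+0.166,+0.047) vel=(+0.000,+0.000) ωy=+0.00 pitch=+90.0°

Key-timestep trajectory:
   step    t(s)  b1.x    b1.z    b1.vx   b1.vz   b2.x    b2.z    b2.vx   b2.vz   b3.x    b3.z    b3.vx   b3.vz 
     47  0.2513   +0.000  +0.023  +0.000  +0.000   +0.072  +0.043  +0.201  -0.572   +0.139  +0.052  +0.140  +0.043
     95  0.5080   +0.000  +0.023  +0.000  +0.000   +0.073  +0.039  +0.056  -0.029   +0.176  +0.051  +0.029  +0.007
    142  0.7594   +0.000  +0.023  +0.000  +0.000   +0.075  +0.038  +0.000  +0.000   +0.163  +0.048  +0.079  -0.032


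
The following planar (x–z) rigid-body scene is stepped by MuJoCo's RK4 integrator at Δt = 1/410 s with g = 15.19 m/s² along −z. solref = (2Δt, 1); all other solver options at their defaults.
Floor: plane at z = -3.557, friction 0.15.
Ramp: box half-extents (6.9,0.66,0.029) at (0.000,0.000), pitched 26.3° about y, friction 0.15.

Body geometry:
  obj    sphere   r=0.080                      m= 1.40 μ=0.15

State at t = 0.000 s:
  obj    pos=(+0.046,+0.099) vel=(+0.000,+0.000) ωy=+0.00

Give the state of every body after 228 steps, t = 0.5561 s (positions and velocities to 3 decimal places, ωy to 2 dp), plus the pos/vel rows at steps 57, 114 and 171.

State at t = 0.5561 s:
  obj    pos=(+0.712,-0.231) vel=(+2.397,-1.185) ωy=+33.41

Key-timestep trajectory:
   step    t(s)  obj.x    obj.z    obj.vx   obj.vz 
     57  0.1390   +0.088  +0.078  +0.599  -0.296
    114  0.2780   +0.213  +0.016  +1.199  -0.592
    171  0.4171   +0.421  -0.086  +1.798  -0.888


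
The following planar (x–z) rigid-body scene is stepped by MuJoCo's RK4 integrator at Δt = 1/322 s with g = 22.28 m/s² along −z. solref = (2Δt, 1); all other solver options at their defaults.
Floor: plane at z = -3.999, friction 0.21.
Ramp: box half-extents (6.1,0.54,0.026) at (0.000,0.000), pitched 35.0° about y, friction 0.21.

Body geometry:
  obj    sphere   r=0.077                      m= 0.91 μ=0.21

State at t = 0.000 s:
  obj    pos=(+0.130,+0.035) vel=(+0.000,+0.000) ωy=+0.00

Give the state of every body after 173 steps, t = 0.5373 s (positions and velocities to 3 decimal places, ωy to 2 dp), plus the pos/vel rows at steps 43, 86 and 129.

State at t = 0.5373 s:
  obj    pos=(+1.209,-0.721) vel=(+4.018,-2.813) ωy=+63.67

Key-timestep trajectory:
   step    t(s)  obj.x    obj.z    obj.vx   obj.vz 
     43  0.1335   +0.197  -0.012  +0.999  -0.700
     86  0.2671   +0.397  -0.152  +1.998  -1.399
    129  0.4006   +0.730  -0.386  +2.996  -2.098


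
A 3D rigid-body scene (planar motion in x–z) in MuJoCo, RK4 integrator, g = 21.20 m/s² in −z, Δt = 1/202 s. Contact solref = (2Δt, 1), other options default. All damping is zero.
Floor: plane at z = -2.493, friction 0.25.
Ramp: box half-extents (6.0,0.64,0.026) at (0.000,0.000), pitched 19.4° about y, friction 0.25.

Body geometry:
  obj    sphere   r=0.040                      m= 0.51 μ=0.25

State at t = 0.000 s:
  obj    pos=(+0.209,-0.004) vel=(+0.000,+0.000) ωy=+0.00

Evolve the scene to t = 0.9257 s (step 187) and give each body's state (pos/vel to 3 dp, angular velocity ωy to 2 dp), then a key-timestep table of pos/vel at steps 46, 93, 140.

State at t = 0.9257 s:
  obj    pos=(+2.242,-0.720) vel=(+4.392,-1.547) ωy=+116.39

Key-timestep trajectory:
   step    t(s)  obj.x    obj.z    obj.vx   obj.vz 
     46  0.2277   +0.332  -0.047  +1.081  -0.381
     93  0.4604   +0.712  -0.181  +2.184  -0.769
    140  0.6931   +1.349  -0.405  +3.288  -1.158


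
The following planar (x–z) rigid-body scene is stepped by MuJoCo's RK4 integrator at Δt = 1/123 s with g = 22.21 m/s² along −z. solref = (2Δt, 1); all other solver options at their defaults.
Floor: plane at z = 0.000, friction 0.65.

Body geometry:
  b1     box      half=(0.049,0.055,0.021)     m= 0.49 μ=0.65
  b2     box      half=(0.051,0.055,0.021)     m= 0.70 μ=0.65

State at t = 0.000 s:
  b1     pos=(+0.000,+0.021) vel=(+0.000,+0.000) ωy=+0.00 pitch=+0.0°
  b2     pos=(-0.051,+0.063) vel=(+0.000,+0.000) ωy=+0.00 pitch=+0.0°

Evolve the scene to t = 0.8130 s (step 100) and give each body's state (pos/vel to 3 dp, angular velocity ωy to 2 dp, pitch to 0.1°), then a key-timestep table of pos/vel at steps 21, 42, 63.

State at t = 0.8130 s:
  b1     pos=(+0.000,+0.021) vel=(+0.000,+0.000) ωy=+0.00 pitch=+0.0°
  b2     pos=(-0.101,+0.051) vel=(+0.000,+0.000) ωy=+0.00 pitch=-90.0°

Key-timestep trajectory:
   step    t(s)  b1.x    b1.z    b1.vx   b1.vz   b2.x    b2.z    b2.vx   b2.vz 
     21  0.1707   +0.000  +0.021  +0.001  +0.001   -0.067  +0.053  -0.239  -0.281
     42  0.3415   +0.000  +0.021  +0.000  +0.000   -0.108  +0.052  -0.158  +0.072
     63  0.5122   +0.000  +0.021  +0.000  +0.000   -0.098  +0.052  -0.047  +0.005


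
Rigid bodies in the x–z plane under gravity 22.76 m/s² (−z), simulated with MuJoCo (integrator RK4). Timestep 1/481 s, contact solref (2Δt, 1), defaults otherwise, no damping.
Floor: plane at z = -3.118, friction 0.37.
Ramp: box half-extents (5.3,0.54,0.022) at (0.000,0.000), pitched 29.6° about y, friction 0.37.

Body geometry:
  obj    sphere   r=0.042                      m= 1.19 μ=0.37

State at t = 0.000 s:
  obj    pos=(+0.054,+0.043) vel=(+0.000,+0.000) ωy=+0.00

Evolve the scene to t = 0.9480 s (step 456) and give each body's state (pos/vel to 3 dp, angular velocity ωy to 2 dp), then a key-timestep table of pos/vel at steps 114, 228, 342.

State at t = 0.9480 s:
  obj    pos=(+3.192,-1.740) vel=(+6.619,-3.760) ωy=+181.24

Key-timestep trajectory:
   step    t(s)  obj.x    obj.z    obj.vx   obj.vz 
    114  0.2370   +0.250  -0.068  +1.655  -0.940
    228  0.4740   +0.838  -0.403  +3.310  -1.880
    342  0.7110   +1.819  -0.960  +4.964  -2.820


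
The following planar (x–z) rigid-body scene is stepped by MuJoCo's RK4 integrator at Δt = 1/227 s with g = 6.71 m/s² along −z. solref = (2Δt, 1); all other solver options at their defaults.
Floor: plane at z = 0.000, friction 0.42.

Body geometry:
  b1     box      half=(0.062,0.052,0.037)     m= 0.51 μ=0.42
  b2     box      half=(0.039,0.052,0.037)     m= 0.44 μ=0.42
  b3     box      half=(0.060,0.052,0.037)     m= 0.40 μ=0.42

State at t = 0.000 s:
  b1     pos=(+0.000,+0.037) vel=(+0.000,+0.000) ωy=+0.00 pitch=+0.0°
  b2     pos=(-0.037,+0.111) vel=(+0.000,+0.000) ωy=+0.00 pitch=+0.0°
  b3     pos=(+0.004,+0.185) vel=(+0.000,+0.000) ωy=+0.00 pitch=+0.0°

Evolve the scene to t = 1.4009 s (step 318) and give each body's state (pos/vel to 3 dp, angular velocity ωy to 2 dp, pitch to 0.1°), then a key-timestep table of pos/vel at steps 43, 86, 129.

State at t = 1.4009 s:
  b1     pos=(+0.000,+0.037) vel=(+0.000,+0.000) ωy=+0.00 pitch=+0.0°
  b2     pos=(-0.037,+0.111) vel=(+0.000,+0.000) ωy=+0.00 pitch=+0.0°
  b3     pos=(+0.151,+0.037) vel=(+0.000,+0.000) ωy=+0.00 pitch=+180.0°

Key-timestep trajectory:
   step    t(s)  b1.x    b1.z    b1.vx   b1.vz   b2.x    b2.z    b2.vx   b2.vz   b3.x    b3.z    b3.vx   b3.vz 
     43  0.1894   +0.000  +0.037  +0.000  +0.000   -0.037  +0.111  +0.000  +0.000   +0.008  +0.185  +0.048  -0.007
     86  0.3789   +0.000  +0.037  +0.000  +0.000   -0.037  +0.111  +0.000  +0.000   +0.030  +0.173  +0.203  -0.214
    129  0.5683   +0.000  +0.037  +0.000  +0.000   -0.037  +0.111  +0.000  +0.000   +0.096  +0.124  +0.449  -0.297


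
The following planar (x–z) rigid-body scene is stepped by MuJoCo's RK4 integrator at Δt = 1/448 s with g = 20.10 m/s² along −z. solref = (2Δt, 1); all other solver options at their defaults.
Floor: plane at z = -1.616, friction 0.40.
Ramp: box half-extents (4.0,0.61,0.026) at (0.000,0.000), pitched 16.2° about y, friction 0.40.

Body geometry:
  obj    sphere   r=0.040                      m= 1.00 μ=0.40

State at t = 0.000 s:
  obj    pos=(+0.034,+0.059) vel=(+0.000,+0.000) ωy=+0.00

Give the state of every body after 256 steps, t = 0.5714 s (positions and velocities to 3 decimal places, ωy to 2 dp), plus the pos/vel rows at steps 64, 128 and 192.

State at t = 0.5714 s:
  obj    pos=(+0.662,-0.124) vel=(+2.198,-0.639) ωy=+57.21

Key-timestep trajectory:
   step    t(s)  obj.x    obj.z    obj.vx   obj.vz 
     64  0.1429   +0.073  +0.047  +0.550  -0.160
    128  0.2857   +0.191  +0.013  +1.099  -0.319
    192  0.4286   +0.387  -0.044  +1.649  -0.479


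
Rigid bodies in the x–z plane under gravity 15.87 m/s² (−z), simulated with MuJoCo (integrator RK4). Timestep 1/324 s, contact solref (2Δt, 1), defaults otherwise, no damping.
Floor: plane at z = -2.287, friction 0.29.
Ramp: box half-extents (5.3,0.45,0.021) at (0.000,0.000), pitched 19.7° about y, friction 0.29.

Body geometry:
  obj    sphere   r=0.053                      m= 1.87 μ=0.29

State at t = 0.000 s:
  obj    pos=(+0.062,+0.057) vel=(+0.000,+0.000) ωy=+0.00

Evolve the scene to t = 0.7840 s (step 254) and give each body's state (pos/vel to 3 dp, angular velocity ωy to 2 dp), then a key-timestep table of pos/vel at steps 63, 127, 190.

State at t = 0.7840 s:
  obj    pos=(+1.167,-0.339) vel=(+2.820,-1.010) ωy=+56.51

Key-timestep trajectory:
   step    t(s)  obj.x    obj.z    obj.vx   obj.vz 
     63  0.1944   +0.130  +0.032  +0.700  -0.250
    127  0.3920   +0.338  -0.043  +1.410  -0.505
    190  0.5864   +0.681  -0.165  +2.110  -0.755


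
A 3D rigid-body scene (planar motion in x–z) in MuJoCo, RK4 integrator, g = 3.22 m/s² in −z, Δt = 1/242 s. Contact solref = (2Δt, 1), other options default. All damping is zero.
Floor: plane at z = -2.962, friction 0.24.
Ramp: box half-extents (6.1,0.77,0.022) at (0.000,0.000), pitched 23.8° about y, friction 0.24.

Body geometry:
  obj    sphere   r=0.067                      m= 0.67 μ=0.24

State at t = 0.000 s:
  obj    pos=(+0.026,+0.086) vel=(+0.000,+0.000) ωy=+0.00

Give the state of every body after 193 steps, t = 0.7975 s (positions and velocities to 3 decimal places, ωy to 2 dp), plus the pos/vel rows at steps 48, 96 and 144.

State at t = 0.7975 s:
  obj    pos=(+0.296,-0.033) vel=(+0.677,-0.299) ωy=+11.05

Key-timestep trajectory:
   step    t(s)  obj.x    obj.z    obj.vx   obj.vz 
     48  0.1983   +0.043  +0.078  +0.168  -0.074
     96  0.3967   +0.093  +0.056  +0.337  -0.149
    144  0.5950   +0.176  +0.019  +0.505  -0.223


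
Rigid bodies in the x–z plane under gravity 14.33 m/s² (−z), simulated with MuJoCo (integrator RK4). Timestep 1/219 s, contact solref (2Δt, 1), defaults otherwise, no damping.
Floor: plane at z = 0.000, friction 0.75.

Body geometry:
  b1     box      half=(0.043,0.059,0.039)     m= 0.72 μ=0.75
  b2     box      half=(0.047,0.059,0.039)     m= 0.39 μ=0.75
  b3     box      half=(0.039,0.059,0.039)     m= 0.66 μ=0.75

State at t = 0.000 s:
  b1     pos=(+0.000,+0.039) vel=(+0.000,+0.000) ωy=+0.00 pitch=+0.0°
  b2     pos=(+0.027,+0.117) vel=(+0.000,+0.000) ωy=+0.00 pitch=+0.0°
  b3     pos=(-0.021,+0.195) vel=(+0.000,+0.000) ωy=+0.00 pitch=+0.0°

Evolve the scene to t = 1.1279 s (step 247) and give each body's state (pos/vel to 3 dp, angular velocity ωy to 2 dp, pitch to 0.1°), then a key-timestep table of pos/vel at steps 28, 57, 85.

State at t = 1.1279 s:
  b1     pos=(+0.000,+0.039) vel=(+0.000,+0.000) ωy=+0.00 pitch=+0.0°
  b2     pos=(+0.027,+0.117) vel=(+0.000,+0.000) ωy=+0.00 pitch=+0.0°
  b3     pos=(-0.109,+0.039) vel=(+0.000,+0.000) ωy=+0.00 pitch=+180.0°

Key-timestep trajectory:
   step    t(s)  b1.x    b1.z    b1.vx   b1.vz   b2.x    b2.z    b2.vx   b2.vz   b3.x    b3.z    b3.vx   b3.vz 
     28  0.1279   +0.000  +0.039  +0.000  +0.000   +0.027  +0.117  +0.001  +0.000   -0.024  +0.195  -0.059  -0.006
     57  0.2603   +0.000  +0.039  +0.000  +0.000   +0.027  +0.117  +0.001  +0.001   -0.047  +0.184  -0.315  -0.300
     85  0.3881   +0.000  +0.039  +0.000  +0.000   +0.027  +0.117  +0.000  +0.000   -0.103  +0.066  -0.694  -1.343


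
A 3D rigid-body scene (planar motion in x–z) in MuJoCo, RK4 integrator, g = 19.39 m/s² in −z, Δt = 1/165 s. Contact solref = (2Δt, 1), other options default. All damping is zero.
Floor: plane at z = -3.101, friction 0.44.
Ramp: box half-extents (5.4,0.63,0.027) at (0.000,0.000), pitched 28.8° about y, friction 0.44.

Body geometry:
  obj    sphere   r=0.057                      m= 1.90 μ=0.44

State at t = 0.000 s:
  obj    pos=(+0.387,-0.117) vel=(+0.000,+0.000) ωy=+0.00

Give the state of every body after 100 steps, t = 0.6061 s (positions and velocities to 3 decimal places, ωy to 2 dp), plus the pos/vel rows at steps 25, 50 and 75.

State at t = 0.6061 s:
  obj    pos=(+1.461,-0.707) vel=(+3.544,-1.948) ωy=+70.93

Key-timestep trajectory:
   step    t(s)  obj.x    obj.z    obj.vx   obj.vz 
     25  0.1515   +0.454  -0.154  +0.886  -0.487
     50  0.3030   +0.656  -0.265  +1.772  -0.974
     75  0.4545   +0.991  -0.449  +2.658  -1.461


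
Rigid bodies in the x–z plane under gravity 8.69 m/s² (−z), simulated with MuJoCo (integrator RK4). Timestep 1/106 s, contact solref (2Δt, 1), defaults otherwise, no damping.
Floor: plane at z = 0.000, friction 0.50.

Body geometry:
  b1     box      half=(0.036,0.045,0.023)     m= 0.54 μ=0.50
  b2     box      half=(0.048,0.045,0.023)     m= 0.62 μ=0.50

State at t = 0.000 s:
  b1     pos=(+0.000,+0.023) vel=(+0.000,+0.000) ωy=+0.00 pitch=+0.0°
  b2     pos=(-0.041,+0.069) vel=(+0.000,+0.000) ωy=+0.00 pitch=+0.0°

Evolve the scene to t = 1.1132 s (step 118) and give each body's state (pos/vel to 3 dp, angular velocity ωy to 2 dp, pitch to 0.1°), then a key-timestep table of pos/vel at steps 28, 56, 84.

State at t = 1.1132 s:
  b1     pos=(+0.000,+0.023) vel=(+0.000,+0.000) ωy=+0.00 pitch=+0.0°
  b2     pos=(-0.089,+0.048) vel=(+0.000,+0.000) ωy=+0.00 pitch=-90.0°

Key-timestep trajectory:
   step    t(s)  b1.x    b1.z    b1.vx   b1.vz   b2.x    b2.z    b2.vx   b2.vz 
     28  0.2642   +0.000  +0.023  +0.000  +0.000   -0.070  +0.052  -0.212  +0.023
     56  0.5283   +0.000  +0.023  +0.000  +0.000   -0.104  +0.053  +0.027  -0.004
     84  0.7925   +0.000  +0.023  +0.000  +0.000   -0.087  +0.049  -0.129  -0.055


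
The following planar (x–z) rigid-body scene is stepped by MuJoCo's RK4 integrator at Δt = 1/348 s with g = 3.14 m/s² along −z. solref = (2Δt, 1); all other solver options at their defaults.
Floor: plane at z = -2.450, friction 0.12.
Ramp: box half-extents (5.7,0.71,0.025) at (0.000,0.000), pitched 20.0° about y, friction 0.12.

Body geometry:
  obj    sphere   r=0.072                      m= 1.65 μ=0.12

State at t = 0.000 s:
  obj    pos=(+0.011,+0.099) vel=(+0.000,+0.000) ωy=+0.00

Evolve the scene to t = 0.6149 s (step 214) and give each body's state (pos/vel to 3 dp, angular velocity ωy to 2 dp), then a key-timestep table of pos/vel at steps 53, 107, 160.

State at t = 0.6149 s:
  obj    pos=(+0.147,+0.050) vel=(+0.443,-0.161) ωy=+6.55

Key-timestep trajectory:
   step    t(s)  obj.x    obj.z    obj.vx   obj.vz 
     53  0.1523   +0.019  +0.096  +0.110  -0.040
    107  0.3075   +0.045  +0.087  +0.222  -0.081
    160  0.4598   +0.087  +0.071  +0.331  -0.121


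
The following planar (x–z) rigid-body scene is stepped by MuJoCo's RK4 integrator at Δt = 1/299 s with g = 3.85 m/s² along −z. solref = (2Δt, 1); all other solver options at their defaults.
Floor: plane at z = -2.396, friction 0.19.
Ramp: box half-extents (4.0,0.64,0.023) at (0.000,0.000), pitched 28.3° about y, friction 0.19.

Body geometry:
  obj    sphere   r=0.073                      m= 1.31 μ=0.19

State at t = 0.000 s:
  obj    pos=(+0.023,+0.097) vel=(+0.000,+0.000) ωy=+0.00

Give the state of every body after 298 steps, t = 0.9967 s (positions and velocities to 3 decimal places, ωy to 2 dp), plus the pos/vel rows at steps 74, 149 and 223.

State at t = 0.9967 s:
  obj    pos=(+0.593,-0.210) vel=(+1.144,-0.616) ωy=+17.80

Key-timestep trajectory:
   step    t(s)  obj.x    obj.z    obj.vx   obj.vz 
     74  0.2475   +0.058  +0.078  +0.284  -0.153
    149  0.4983   +0.165  +0.020  +0.572  -0.308
    223  0.7458   +0.342  -0.075  +0.856  -0.461


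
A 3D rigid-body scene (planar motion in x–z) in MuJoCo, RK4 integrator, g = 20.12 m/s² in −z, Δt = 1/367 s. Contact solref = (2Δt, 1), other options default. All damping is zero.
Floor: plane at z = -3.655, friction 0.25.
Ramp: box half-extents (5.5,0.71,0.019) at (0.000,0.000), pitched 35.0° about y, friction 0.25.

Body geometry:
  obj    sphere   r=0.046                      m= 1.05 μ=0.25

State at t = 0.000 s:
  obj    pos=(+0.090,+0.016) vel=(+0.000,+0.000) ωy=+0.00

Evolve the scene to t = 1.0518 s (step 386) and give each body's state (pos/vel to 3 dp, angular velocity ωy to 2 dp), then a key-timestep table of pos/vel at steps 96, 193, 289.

State at t = 1.0518 s:
  obj    pos=(+3.825,-2.599) vel=(+7.102,-4.973) ωy=+188.45

Key-timestep trajectory:
   step    t(s)  obj.x    obj.z    obj.vx   obj.vz 
     96  0.2616   +0.321  -0.146  +1.767  -1.237
    193  0.5259   +1.024  -0.638  +3.551  -2.487
    289  0.7875   +2.184  -1.450  +5.318  -3.723


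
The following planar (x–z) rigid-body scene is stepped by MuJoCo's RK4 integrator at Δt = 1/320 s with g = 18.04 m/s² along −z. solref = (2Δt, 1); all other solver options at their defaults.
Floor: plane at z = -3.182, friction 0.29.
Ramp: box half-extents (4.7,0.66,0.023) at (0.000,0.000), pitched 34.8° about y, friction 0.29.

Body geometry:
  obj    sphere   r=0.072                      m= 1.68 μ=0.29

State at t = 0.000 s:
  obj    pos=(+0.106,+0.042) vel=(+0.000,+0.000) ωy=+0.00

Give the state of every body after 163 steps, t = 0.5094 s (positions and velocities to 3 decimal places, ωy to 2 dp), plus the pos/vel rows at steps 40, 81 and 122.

State at t = 0.5094 s:
  obj    pos=(+0.890,-0.503) vel=(+3.076,-2.138) ωy=+52.01

Key-timestep trajectory:
   step    t(s)  obj.x    obj.z    obj.vx   obj.vz 
     40  0.1250   +0.153  +0.009  +0.755  -0.525
     81  0.2531   +0.300  -0.093  +1.529  -1.063
    122  0.3813   +0.545  -0.263  +2.303  -1.600


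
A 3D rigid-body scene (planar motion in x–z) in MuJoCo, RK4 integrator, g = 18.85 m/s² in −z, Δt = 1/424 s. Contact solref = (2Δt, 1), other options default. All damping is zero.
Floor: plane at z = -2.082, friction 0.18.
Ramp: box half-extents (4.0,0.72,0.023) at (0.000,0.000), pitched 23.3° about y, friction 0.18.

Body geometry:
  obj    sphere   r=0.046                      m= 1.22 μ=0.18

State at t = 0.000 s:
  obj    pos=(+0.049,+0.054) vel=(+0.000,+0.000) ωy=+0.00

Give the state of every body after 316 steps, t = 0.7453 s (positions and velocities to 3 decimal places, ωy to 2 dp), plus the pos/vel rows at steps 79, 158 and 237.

State at t = 0.7453 s:
  obj    pos=(+1.408,-0.531) vel=(+3.646,-1.570) ωy=+86.27

Key-timestep trajectory:
   step    t(s)  obj.x    obj.z    obj.vx   obj.vz 
     79  0.1863   +0.134  +0.017  +0.912  -0.393
    158  0.3726   +0.389  -0.092  +1.823  -0.785
    237  0.5590   +0.813  -0.275  +2.734  -1.178


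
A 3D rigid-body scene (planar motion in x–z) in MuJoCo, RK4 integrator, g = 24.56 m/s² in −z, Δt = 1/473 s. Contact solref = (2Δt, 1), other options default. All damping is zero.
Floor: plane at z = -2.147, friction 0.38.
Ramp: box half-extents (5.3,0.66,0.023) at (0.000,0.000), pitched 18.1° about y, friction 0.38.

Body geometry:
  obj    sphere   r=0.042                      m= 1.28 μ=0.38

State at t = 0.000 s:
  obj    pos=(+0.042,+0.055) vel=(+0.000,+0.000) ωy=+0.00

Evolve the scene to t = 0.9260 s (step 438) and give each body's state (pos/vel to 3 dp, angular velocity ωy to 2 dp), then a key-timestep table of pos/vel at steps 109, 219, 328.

State at t = 0.9260 s:
  obj    pos=(+2.263,-0.671) vel=(+4.797,-1.568) ωy=+120.16

Key-timestep trajectory:
   step    t(s)  obj.x    obj.z    obj.vx   obj.vz 
    109  0.2304   +0.180  +0.010  +1.194  -0.390
    219  0.4630   +0.597  -0.127  +2.399  -0.784
    328  0.6934   +1.288  -0.352  +3.592  -1.174


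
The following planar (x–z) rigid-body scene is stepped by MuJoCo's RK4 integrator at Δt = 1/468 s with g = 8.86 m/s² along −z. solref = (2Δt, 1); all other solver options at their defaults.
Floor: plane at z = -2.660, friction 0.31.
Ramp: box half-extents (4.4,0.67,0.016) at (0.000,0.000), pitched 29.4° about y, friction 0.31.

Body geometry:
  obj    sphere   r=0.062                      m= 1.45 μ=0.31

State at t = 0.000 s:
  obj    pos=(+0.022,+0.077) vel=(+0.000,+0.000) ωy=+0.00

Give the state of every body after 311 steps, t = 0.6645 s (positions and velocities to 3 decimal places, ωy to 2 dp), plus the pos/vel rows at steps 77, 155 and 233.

State at t = 0.6645 s:
  obj    pos=(+0.620,-0.260) vel=(+1.799,-1.014) ωy=+33.29

Key-timestep trajectory:
   step    t(s)  obj.x    obj.z    obj.vx   obj.vz 
     77  0.1645   +0.059  +0.056  +0.445  -0.251
    155  0.3312   +0.171  -0.007  +0.896  -0.505
    233  0.4979   +0.358  -0.112  +1.348  -0.759


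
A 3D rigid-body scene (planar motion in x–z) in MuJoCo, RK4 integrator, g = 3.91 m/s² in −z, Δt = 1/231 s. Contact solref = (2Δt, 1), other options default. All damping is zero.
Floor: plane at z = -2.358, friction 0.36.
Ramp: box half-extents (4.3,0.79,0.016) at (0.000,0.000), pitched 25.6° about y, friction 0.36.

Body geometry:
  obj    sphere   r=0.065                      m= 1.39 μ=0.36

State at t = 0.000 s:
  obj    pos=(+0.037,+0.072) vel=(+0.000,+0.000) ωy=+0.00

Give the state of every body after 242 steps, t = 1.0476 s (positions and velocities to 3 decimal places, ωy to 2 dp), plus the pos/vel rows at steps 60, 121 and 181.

State at t = 1.0476 s:
  obj    pos=(+0.634,-0.214) vel=(+1.140,-0.546) ωy=+19.45

Key-timestep trajectory:
   step    t(s)  obj.x    obj.z    obj.vx   obj.vz 
     60  0.2597   +0.074  +0.054  +0.283  -0.135
    121  0.5238   +0.186  +0.001  +0.570  -0.273
    181  0.7835   +0.371  -0.088  +0.853  -0.409


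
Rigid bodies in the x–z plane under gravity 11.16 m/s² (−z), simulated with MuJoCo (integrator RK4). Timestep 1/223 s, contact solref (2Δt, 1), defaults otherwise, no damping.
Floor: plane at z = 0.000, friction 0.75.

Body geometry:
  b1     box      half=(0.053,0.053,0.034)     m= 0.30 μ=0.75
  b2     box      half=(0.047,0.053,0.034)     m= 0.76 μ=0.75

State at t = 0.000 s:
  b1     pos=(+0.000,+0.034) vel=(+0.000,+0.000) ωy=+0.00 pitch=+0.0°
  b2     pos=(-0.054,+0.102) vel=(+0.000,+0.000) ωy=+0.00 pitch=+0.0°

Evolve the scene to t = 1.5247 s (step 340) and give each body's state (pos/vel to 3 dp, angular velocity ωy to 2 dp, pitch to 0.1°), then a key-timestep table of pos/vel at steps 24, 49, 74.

State at t = 1.5247 s:
  b1     pos=(+0.000,+0.034) vel=(+0.000,+0.000) ωy=+0.00 pitch=+0.0°
  b2     pos=(-0.096,+0.047) vel=(+0.000,+0.000) ωy=+0.00 pitch=-90.0°

Key-timestep trajectory:
   step    t(s)  b1.x    b1.z    b1.vx   b1.vz   b2.x    b2.z    b2.vx   b2.vz 
     24  0.1076   +0.000  +0.034  +0.000  +0.000   -0.056  +0.102  -0.033  -0.003
     49  0.2197   +0.000  +0.034  +0.001  +0.000   -0.064  +0.100  -0.136  -0.046
     74  0.3318   +0.000  +0.034  +0.000  +0.000   -0.089  +0.073  -0.261  -0.663


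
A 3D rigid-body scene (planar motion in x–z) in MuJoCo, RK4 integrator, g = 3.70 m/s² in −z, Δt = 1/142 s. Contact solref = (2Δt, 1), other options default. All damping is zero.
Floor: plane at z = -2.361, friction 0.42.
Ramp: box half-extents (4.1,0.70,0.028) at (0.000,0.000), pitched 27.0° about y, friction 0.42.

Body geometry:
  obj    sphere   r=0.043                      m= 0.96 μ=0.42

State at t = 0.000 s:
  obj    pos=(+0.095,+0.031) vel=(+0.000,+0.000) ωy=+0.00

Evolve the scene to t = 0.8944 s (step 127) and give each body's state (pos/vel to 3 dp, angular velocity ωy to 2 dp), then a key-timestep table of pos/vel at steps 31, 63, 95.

State at t = 0.8944 s:
  obj    pos=(+0.523,-0.187) vel=(+0.956,-0.487) ωy=+24.95

Key-timestep trajectory:
   step    t(s)  obj.x    obj.z    obj.vx   obj.vz 
     31  0.2183   +0.121  +0.018  +0.233  -0.119
     63  0.4437   +0.200  -0.022  +0.474  -0.242
     95  0.6690   +0.334  -0.091  +0.715  -0.364


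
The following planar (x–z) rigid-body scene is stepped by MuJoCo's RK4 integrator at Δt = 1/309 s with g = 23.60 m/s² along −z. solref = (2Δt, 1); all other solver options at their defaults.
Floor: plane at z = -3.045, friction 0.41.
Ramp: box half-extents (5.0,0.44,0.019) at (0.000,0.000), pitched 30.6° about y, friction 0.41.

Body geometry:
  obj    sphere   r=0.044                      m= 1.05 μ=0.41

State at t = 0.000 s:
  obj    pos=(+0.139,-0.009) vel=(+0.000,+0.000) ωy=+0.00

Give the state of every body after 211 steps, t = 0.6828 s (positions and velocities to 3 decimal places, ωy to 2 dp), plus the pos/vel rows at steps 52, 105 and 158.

State at t = 0.6828 s:
  obj    pos=(+1.861,-1.027) vel=(+5.044,-2.983) ωy=+133.15

Key-timestep trajectory:
   step    t(s)  obj.x    obj.z    obj.vx   obj.vz 
     52  0.1683   +0.244  -0.071  +1.243  -0.735
    105  0.3398   +0.566  -0.261  +2.510  -1.484
    158  0.5113   +1.105  -0.580  +3.777  -2.234


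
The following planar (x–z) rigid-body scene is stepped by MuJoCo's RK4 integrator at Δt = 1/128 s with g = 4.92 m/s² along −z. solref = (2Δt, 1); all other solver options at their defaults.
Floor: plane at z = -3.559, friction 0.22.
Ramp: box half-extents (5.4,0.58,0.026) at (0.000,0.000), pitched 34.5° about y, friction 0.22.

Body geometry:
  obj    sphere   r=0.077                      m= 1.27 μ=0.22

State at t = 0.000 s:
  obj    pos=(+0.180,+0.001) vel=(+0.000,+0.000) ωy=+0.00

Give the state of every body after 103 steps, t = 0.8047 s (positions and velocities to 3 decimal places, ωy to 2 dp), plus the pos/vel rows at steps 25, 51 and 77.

State at t = 0.8047 s:
  obj    pos=(+0.711,-0.364) vel=(+1.320,-0.907) ωy=+20.79

Key-timestep trajectory:
   step    t(s)  obj.x    obj.z    obj.vx   obj.vz 
     25  0.1953   +0.211  -0.020  +0.321  -0.220
     51  0.3984   +0.310  -0.088  +0.654  -0.449
     77  0.6016   +0.477  -0.203  +0.987  -0.678


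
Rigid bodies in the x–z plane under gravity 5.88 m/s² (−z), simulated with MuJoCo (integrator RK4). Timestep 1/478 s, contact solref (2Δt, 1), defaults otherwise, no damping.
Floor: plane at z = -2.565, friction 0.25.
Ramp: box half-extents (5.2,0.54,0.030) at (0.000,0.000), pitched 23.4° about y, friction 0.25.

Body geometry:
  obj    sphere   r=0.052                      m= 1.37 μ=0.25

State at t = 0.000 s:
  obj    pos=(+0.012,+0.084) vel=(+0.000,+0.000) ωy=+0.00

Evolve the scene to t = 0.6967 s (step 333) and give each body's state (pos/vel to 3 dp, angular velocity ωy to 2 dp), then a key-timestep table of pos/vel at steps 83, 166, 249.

State at t = 0.6967 s:
  obj    pos=(+0.384,-0.077) vel=(+1.066,-0.462) ωy=+22.34

Key-timestep trajectory:
   step    t(s)  obj.x    obj.z    obj.vx   obj.vz 
     83  0.1736   +0.035  +0.074  +0.266  -0.115
    166  0.3473   +0.104  +0.044  +0.532  -0.230
    249  0.5209   +0.220  -0.006  +0.797  -0.345


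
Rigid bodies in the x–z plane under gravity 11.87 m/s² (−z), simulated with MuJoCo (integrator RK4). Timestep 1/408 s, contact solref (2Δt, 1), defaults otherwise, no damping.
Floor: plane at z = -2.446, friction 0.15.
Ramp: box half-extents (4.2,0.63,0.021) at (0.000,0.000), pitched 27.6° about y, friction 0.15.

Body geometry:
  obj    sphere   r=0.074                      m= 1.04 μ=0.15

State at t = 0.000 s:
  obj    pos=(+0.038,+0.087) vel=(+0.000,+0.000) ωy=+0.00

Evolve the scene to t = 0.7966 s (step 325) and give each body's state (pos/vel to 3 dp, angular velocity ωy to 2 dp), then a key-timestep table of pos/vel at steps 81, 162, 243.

State at t = 0.7966 s:
  obj    pos=(+1.143,-0.491) vel=(+2.773,-1.450) ωy=+42.27

Key-timestep trajectory:
   step    t(s)  obj.x    obj.z    obj.vx   obj.vz 
     81  0.1985   +0.107  +0.051  +0.692  -0.364
    162  0.3971   +0.313  -0.057  +1.383  -0.722
    243  0.5956   +0.656  -0.236  +2.073  -1.084


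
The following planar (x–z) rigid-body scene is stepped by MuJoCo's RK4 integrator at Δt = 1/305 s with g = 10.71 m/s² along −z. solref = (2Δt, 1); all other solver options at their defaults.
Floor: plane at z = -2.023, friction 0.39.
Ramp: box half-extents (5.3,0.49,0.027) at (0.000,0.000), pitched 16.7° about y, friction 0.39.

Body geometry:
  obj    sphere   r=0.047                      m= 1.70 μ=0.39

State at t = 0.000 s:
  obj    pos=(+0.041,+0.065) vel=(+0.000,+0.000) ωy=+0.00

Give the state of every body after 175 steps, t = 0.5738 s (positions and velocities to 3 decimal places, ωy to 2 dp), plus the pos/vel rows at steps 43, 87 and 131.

State at t = 0.5738 s:
  obj    pos=(+0.388,-0.039) vel=(+1.208,-0.362) ωy=+26.83

Key-timestep trajectory:
   step    t(s)  obj.x    obj.z    obj.vx   obj.vz 
     43  0.1410   +0.062  +0.059  +0.297  -0.089
     87  0.2852   +0.127  +0.039  +0.601  -0.180
    131  0.4295   +0.235  +0.007  +0.904  -0.271


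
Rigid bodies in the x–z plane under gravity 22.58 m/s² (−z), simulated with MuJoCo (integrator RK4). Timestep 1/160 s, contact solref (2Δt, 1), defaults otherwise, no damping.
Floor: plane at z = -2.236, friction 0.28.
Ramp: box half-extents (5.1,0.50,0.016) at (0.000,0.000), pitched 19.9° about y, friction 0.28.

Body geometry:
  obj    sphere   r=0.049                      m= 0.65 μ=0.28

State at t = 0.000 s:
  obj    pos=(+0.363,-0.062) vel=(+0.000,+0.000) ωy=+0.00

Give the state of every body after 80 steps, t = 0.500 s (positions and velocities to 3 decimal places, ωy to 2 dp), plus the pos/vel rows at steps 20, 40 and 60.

State at t = 0.500 s:
  obj    pos=(+1.008,-0.296) vel=(+2.581,-0.934) ωy=+55.99

Key-timestep trajectory:
   step    t(s)  obj.x    obj.z    obj.vx   obj.vz 
     20  0.1250   +0.403  -0.077  +0.645  -0.234
     40  0.2500   +0.524  -0.121  +1.291  -0.467
     60  0.3750   +0.726  -0.194  +1.936  -0.701


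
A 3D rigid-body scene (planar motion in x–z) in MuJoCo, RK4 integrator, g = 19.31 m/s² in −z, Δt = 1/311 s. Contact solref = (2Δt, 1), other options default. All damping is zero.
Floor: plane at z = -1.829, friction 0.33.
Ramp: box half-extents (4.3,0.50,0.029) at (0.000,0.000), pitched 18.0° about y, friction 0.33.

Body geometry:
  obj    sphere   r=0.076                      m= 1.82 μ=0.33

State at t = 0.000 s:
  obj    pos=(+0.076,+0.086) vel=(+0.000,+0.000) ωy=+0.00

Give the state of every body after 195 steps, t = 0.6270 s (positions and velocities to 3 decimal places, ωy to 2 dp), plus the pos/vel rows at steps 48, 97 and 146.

State at t = 0.6270 s:
  obj    pos=(+0.873,-0.173) vel=(+2.542,-0.826) ωy=+35.16

Key-timestep trajectory:
   step    t(s)  obj.x    obj.z    obj.vx   obj.vz 
     48  0.1543   +0.124  +0.070  +0.626  -0.203
     97  0.3119   +0.273  +0.022  +1.264  -0.411
    146  0.4695   +0.523  -0.059  +1.903  -0.618


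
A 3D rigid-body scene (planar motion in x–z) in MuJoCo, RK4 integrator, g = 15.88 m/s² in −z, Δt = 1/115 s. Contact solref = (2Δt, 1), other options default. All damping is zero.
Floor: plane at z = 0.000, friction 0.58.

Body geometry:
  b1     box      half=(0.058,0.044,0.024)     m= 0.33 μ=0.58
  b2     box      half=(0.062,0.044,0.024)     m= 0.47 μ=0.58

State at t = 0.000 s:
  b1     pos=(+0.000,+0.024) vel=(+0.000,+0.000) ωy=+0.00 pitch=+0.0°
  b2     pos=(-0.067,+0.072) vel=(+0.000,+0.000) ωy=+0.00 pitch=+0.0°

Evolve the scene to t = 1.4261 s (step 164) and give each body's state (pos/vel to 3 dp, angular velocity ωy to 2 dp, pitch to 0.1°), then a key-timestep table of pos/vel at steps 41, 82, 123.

State at t = 1.4261 s:
  b1     pos=(+0.002,+0.024) vel=(+0.001,+0.000) ωy=+0.00 pitch=+0.0°
  b2     pos=(-0.079,+0.059) vel=(+0.000,-0.001) ωy=+0.03 pitch=-41.9°

Key-timestep trajectory:
   step    t(s)  b1.x    b1.z    b1.vx   b1.vz   b2.x    b2.z    b2.vx   b2.vz 
     41  0.3565   +0.000  +0.024  +0.002  +0.000   -0.079  +0.060  +0.002  +0.004
     82  0.7130   +0.001  +0.024  +0.001  +0.000   -0.079  +0.060  +0.000  -0.001
    123  1.0696   +0.001  +0.024  +0.001  +0.000   -0.079  +0.060  +0.000  -0.001


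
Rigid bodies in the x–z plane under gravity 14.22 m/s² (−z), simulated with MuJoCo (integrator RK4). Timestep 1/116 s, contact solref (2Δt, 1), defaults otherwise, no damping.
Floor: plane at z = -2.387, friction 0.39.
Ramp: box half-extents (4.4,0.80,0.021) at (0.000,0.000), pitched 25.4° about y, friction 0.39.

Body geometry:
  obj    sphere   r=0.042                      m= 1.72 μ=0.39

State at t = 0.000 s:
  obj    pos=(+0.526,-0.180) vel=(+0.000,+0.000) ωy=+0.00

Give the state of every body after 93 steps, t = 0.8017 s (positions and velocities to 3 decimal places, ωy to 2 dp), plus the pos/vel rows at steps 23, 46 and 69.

State at t = 0.8017 s:
  obj    pos=(+1.791,-0.781) vel=(+3.155,-1.498) ωy=+83.14

Key-timestep trajectory:
   step    t(s)  obj.x    obj.z    obj.vx   obj.vz 
     23  0.1983   +0.603  -0.217  +0.780  -0.371
     46  0.3966   +0.835  -0.327  +1.560  -0.741
     69  0.5948   +1.222  -0.511  +2.341  -1.111


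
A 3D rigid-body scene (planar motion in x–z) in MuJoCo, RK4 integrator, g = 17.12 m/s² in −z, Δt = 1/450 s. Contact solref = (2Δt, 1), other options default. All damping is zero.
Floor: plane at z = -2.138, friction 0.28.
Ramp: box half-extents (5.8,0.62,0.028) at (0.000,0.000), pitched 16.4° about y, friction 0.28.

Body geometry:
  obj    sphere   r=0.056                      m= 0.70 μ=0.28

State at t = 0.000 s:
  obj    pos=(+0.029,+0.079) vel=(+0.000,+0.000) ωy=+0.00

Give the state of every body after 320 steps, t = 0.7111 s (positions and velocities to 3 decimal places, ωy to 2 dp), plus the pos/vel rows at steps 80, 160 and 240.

State at t = 0.7111 s:
  obj    pos=(+0.867,-0.167) vel=(+2.355,-0.693) ωy=+43.84

Key-timestep trajectory:
   step    t(s)  obj.x    obj.z    obj.vx   obj.vz 
     80  0.1778   +0.081  +0.064  +0.589  -0.173
    160  0.3556   +0.238  +0.017  +1.178  -0.347
    240  0.5333   +0.500  -0.060  +1.767  -0.520


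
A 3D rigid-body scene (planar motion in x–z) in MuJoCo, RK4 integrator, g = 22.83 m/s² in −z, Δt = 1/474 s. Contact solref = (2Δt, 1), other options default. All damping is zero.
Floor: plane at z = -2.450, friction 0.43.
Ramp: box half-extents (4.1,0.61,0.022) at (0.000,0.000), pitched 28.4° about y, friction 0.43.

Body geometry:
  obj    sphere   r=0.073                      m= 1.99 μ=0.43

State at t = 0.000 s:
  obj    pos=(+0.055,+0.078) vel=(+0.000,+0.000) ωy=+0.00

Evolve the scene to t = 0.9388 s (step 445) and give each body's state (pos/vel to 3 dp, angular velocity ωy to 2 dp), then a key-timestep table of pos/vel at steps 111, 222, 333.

State at t = 0.9388 s:
  obj    pos=(+3.062,-1.548) vel=(+6.405,-3.463) ωy=+99.74

Key-timestep trajectory:
   step    t(s)  obj.x    obj.z    obj.vx   obj.vz 
    111  0.2342   +0.242  -0.023  +1.598  -0.864
    222  0.4684   +0.803  -0.326  +3.196  -1.728
    333  0.7025   +1.739  -0.832  +4.793  -2.592


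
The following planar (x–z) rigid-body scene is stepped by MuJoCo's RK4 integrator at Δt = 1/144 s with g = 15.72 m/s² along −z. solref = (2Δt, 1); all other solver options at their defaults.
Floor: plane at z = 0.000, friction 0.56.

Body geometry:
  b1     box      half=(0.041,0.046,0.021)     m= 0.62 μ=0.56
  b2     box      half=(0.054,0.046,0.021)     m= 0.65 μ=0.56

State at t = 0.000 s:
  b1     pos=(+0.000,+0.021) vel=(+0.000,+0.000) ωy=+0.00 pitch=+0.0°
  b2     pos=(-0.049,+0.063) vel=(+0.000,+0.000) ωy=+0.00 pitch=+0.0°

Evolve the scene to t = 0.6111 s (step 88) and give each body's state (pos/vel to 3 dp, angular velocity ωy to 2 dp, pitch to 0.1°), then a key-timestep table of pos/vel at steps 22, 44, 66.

State at t = 0.6111 s:
  b1     pos=(+0.000,+0.021) vel=(+0.001,+0.000) ωy=+0.00 pitch=+0.0°
  b2     pos=(-0.060,+0.052) vel=(+0.000,-0.001) ωy=+0.03 pitch=-43.3°

Key-timestep trajectory:
   step    t(s)  b1.x    b1.z    b1.vx   b1.vz   b2.x    b2.z    b2.vx   b2.vz 
     22  0.1528   +0.000  +0.021  +0.000  +0.000   -0.066  +0.053  -0.090  +0.122
     44  0.3056   +0.000  +0.021  +0.001  +0.000   -0.060  +0.052  -0.010  +0.008
     66  0.4583   +0.000  +0.021  +0.001  +0.000   -0.060  +0.052  +0.000  -0.001


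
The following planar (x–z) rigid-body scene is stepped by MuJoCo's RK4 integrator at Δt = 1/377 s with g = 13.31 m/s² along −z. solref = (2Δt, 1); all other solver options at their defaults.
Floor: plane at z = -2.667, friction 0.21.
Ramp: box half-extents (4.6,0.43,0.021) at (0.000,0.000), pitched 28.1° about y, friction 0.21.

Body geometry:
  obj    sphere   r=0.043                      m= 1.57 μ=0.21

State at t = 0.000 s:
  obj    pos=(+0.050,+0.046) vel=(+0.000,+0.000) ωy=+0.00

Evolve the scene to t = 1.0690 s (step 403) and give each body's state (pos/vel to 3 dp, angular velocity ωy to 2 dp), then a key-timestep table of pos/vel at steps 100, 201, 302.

State at t = 1.0690 s:
  obj    pos=(+2.307,-1.159) vel=(+4.223,-2.255) ωy=+111.31

Key-timestep trajectory:
   step    t(s)  obj.x    obj.z    obj.vx   obj.vz 
    100  0.2653   +0.189  -0.028  +1.048  -0.560
    201  0.5332   +0.612  -0.254  +2.106  -1.125
    302  0.8011   +1.318  -0.631  +3.164  -1.690


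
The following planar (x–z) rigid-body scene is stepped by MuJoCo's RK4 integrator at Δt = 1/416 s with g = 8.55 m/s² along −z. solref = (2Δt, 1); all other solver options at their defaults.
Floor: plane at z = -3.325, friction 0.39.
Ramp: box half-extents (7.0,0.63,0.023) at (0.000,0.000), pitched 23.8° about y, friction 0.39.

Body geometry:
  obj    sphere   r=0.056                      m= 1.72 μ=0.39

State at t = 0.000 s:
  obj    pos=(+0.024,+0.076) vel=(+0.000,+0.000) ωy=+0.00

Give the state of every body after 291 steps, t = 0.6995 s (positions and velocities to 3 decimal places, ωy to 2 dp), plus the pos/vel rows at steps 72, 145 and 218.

State at t = 0.6995 s:
  obj    pos=(+0.576,-0.168) vel=(+1.577,-0.696) ωy=+30.78

Key-timestep trajectory:
   step    t(s)  obj.x    obj.z    obj.vx   obj.vz 
     72  0.1731   +0.058  +0.061  +0.390  -0.172
    145  0.3486   +0.161  +0.015  +0.786  -0.347
    218  0.5240   +0.334  -0.061  +1.182  -0.521


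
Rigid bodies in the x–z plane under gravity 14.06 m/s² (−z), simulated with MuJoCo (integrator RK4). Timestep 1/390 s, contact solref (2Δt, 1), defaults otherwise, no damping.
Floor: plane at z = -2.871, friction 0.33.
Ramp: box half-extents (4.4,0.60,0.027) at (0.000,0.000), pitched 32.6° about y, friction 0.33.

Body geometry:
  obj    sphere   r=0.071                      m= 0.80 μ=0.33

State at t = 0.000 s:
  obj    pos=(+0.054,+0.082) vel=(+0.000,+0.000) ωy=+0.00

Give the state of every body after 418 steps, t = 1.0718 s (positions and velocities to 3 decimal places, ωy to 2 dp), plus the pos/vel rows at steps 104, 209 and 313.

State at t = 1.0718 s:
  obj    pos=(+2.672,-1.593) vel=(+4.886,-3.125) ωy=+81.67

Key-timestep trajectory:
   step    t(s)  obj.x    obj.z    obj.vx   obj.vz 
    104  0.2667   +0.216  -0.022  +1.216  -0.777
    209  0.5359   +0.709  -0.337  +2.443  -1.562
    313  0.8026   +1.522  -0.857  +3.658  -2.340


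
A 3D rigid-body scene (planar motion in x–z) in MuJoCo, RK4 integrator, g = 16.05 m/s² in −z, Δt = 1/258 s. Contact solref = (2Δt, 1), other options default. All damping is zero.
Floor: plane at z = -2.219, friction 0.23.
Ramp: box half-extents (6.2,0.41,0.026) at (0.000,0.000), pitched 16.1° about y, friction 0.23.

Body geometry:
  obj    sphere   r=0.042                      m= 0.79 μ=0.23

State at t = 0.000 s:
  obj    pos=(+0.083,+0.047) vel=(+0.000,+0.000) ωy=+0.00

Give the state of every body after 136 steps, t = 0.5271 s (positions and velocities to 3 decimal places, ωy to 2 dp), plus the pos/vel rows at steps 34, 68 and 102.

State at t = 0.5271 s:
  obj    pos=(+0.507,-0.076) vel=(+1.610,-0.465) ωy=+39.89

Key-timestep trajectory:
   step    t(s)  obj.x    obj.z    obj.vx   obj.vz 
     34  0.1318   +0.110  +0.039  +0.403  -0.116
     68  0.2636   +0.189  +0.016  +0.805  -0.232
    102  0.3953   +0.322  -0.022  +1.208  -0.349
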